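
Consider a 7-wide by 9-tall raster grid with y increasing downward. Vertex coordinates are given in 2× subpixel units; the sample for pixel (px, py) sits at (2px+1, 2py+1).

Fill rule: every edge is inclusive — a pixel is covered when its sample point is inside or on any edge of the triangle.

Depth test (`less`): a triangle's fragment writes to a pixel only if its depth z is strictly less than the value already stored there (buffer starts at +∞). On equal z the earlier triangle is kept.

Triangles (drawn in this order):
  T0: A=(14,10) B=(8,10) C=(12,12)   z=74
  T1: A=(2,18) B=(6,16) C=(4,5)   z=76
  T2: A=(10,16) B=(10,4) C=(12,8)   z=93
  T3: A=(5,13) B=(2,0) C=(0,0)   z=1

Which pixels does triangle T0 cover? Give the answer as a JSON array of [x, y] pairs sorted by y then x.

T0:
  2·area = 12  (B↔C swapped to make it positive)
  edge (14, 10)→(12, 12): d=(-2,2) inclusive
  edge (12, 12)→(8, 10): d=(-4,-2) inclusive
  edge (8, 10)→(14, 10): d=(6,0) inclusive
    (5,5)@(11, 11): e=[4,2,6] → █
    (6,5)@(13, 11): e=[0,6,6] → █  [on edge]
    (5,6)@(11, 13): e=[0,-6,18] → ·  [on edge]
    (6,6)@(13, 13): e=[-4,-2,18] → ·
    (4,7)@(9, 15): e=[0,-18,30] → ·  [on edge]
    (3,8)@(7, 17): e=[0,-30,42] → ·  [on edge]
  covered (2 px):
    · · · · · · ·
    · · · · · · ·
    · · · · · · ·
    · · · · · · ·
    · · · · · · ·
    · · · · · █ █
    · · · · · · ·
    · · · · · · ·
    · · · · · · ·
T1:
  2·area = 48  (B↔C swapped to make it positive)
  edge (2, 18)→(4, 5): d=(2,-13) inclusive
  edge (4, 5)→(6, 16): d=(2,11) inclusive
  edge (6, 16)→(2, 18): d=(-4,2) inclusive
    (2,5)@(5, 11): e=[25,1,22] → █
    (3,5)@(7, 11): e=[51,-21,18] → ·
    (1,6)@(3, 13): e=[3,27,18] → █
    (3,6)@(7, 13): e=[55,-17,10] → ·
    (1,7)@(3, 15): e=[7,31,10] → █
    (3,7)@(7, 15): e=[59,-13,2] → ·
    (1,8)@(3, 17): e=[11,35,2] → █
    (2,8)@(5, 17): e=[37,13,-2] → ·
  covered (6 px):
    · · · · · · ·
    · · · · · · ·
    · · · · · · ·
    · · · · · · ·
    · · · · · · ·
    · · █ · · · ·
    · █ █ · · · ·
    · █ █ · · · ·
    · █ · · · · ·
T2:
  2·area = 24
  edge (10, 16)→(10, 4): d=(0,-12) inclusive
  edge (10, 4)→(12, 8): d=(2,4) inclusive
  edge (12, 8)→(10, 16): d=(-2,8) inclusive
    (5,3)@(11, 7): e=[12,2,10] → █
    (6,3)@(13, 7): e=[36,-6,-6] → ·
    (5,4)@(11, 9): e=[12,6,6] → █
    (6,4)@(13, 9): e=[36,-2,-10] → ·
    (5,5)@(11, 11): e=[12,10,2] → █
    (6,5)@(13, 11): e=[36,2,-14] → ·
    (5,6)@(11, 13): e=[12,14,-2] → ·
  covered (3 px):
    · · · · · · ·
    · · · · · · ·
    · · · · · · ·
    · · · · · █ ·
    · · · · · █ ·
    · · · · · █ ·
    · · · · · · ·
    · · · · · · ·
    · · · · · · ·
T3:
  2·area = 26  (B↔C swapped to make it positive)
  edge (5, 13)→(0, 0): d=(-5,-13) inclusive
  edge (0, 0)→(2, 0): d=(2,0) inclusive
  edge (2, 0)→(5, 13): d=(3,13) inclusive
    (0,0)@(1, 1): e=[8,2,16] → █
    (1,0)@(3, 1): e=[34,2,-10] → ·
    (0,1)@(1, 3): e=[-2,6,22] → ·
    (1,2)@(3, 5): e=[14,10,2] → █
    (2,2)@(5, 5): e=[40,10,-24] → ·
    (1,3)@(3, 7): e=[4,14,8] → █
    (2,3)@(5, 7): e=[30,14,-18] → ·
    (1,4)@(3, 9): e=[-6,18,14] → ·
    (2,6)@(5, 13): e=[0,26,0] → █  [on edge]
    (3,6)@(7, 13): e=[26,26,-26] → ·
    (2,7)@(5, 15): e=[-10,30,6] → ·
  covered (4 px):
    █ · · · · · ·
    · · · · · · ·
    · █ · · · · ·
    · █ · · · · ·
    · · · · · · ·
    · · · · · · ·
    · · █ · · · ·
    · · · · · · ·
    · · · · · · ·

Result: [[5,5],[6,5]]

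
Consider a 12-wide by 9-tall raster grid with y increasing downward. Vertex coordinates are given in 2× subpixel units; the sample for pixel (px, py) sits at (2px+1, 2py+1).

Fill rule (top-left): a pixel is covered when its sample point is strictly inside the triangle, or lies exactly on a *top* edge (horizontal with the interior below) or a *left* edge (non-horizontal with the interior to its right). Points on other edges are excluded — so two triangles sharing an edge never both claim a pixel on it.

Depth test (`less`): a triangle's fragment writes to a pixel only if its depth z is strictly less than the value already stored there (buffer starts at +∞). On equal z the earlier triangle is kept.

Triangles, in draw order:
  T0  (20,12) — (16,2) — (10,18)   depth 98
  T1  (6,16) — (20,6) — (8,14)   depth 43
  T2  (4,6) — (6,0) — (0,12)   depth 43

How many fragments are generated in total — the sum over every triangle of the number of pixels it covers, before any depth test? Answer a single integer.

T0:
  2·area = 124  (B↔C swapped to make it positive)
  edge (20, 12)→(10, 18): d=(-10,6) right/bottom  bias=-1
  edge (10, 18)→(16, 2): d=(6,-16) top-left  bias=+0
  edge (16, 2)→(20, 12): d=(4,10) right/bottom  bias=-1
    (7,2)@(15, 5): e=[100,2,22] → X
    (8,2)@(17, 5): e=[88,34,2] → X
    (9,2)@(19, 5): e=[76,66,-18] → .
    (7,3)@(15, 7): e=[80,14,30] → X
    (9,3)@(19, 7): e=[56,78,-10] → .
    (7,4)@(15, 9): e=[60,26,38] → X
    (9,4)@(19, 9): e=[36,90,-2] → .
    (6,5)@(13, 11): e=[52,6,66] → X
    (9,5)@(19, 11): e=[16,102,6] → X
    (10,5)@(21, 11): e=[4,134,-14] → .
    (6,6)@(13, 13): e=[32,18,74] → X
    (9,6)@(19, 13): e=[-4,114,14] → .
    (7,7)@(15, 15): e=[0,62,62] → .  [on edge]
  covered (15 px):
    . . . . . . . . . . . .
    . . . . . . . . . . . .
    . . . . . . . X X . . .
    . . . . . . . X X . . .
    . . . . . . . X X . . .
    . . . . . . X X X X . .
    . . . . . . X X X . . .
    . . . . . . X . . . . .
    . . . . . X . . . . . .
T1:
  2·area = 8  (B↔C swapped to make it positive)
  edge (6, 16)→(8, 14): d=(2,-2) top-left  bias=+0
  edge (8, 14)→(20, 6): d=(12,-8) top-left  bias=+0
  edge (20, 6)→(6, 16): d=(-14,10) right/bottom  bias=-1
    (10,0)@(21, 1): e=[0,-52,60] → .  [on edge]
    (9,1)@(19, 3): e=[0,-44,52] → .  [on edge]
    (8,2)@(17, 5): e=[0,-36,44] → .  [on edge]
    (7,3)@(15, 7): e=[0,-28,36] → .  [on edge]
    (6,4)@(13, 9): e=[0,-20,28] → .  [on edge]
    (5,5)@(11, 11): e=[0,-12,20] → .  [on edge]
    (6,5)@(13, 11): e=[4,4,0] → .  [on edge]
    (4,6)@(9, 13): e=[0,-4,12] → .  [on edge]
    (3,7)@(7, 15): e=[0,4,4] → X  [on edge]
    (4,7)@(9, 15): e=[4,20,-16] → .
    (2,8)@(5, 17): e=[0,12,-4] → .  [on edge]
    (3,8)@(7, 17): e=[4,28,-24] → .
  covered (1 px):
    . . . . . . . . . . . .
    . . . . . . . . . . . .
    . . . . . . . . . . . .
    . . . . . . . . . . . .
    . . . . . . . . . . . .
    . . . . . . . . . . . .
    . . . . . . . . . . . .
    . . . X . . . . . . . .
    . . . . . . . . . . . .
T2:
  2·area = 12  (B↔C swapped to make it positive)
  edge (4, 6)→(0, 12): d=(-4,6) right/bottom  bias=-1
  edge (0, 12)→(6, 0): d=(6,-12) top-left  bias=+0
  edge (6, 0)→(4, 6): d=(-2,6) right/bottom  bias=-1
    (2,1)@(5, 3): e=[6,6,0] → .  [on edge]
    (1,3)@(3, 7): e=[2,6,4] → X
    (2,3)@(5, 7): e=[-10,30,-8] → .
    (1,4)@(3, 9): e=[-6,18,0] → .  [on edge]
    (0,7)@(1, 15): e=[-18,30,0] → .  [on edge]
  covered (1 px):
    . . . . . . . . . . . .
    . . . . . . . . . . . .
    . . . . . . . . . . . .
    . X . . . . . . . . . .
    . . . . . . . . . . . .
    . . . . . . . . . . . .
    . . . . . . . . . . . .
    . . . . . . . . . . . .
    . . . . . . . . . . . .

Answer: 17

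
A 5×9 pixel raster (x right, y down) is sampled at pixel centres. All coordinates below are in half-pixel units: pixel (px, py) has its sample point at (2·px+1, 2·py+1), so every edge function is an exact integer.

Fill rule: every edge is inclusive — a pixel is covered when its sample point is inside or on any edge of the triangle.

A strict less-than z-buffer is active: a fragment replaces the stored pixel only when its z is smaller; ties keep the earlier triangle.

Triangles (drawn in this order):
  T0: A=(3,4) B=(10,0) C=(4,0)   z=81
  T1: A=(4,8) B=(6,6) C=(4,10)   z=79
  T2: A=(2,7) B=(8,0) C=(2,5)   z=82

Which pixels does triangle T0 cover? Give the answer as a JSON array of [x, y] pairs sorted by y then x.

T0:
  2·area = 24  (B↔C swapped to make it positive)
  edge (3, 4)→(4, 0): d=(1,-4) inclusive
  edge (4, 0)→(10, 0): d=(6,0) inclusive
  edge (10, 0)→(3, 4): d=(-7,4) inclusive
    (2,0)@(5, 1): e=[5,6,13] → █
    (3,0)@(7, 1): e=[13,6,5] → █
    (4,0)@(9, 1): e=[21,6,-3] → ·
    (2,1)@(5, 3): e=[7,18,-1] → ·
    (3,1)@(7, 3): e=[15,18,-9] → ·
  covered (2 px):
    · · █ █ ·
    · · · · ·
    · · · · ·
    · · · · ·
    · · · · ·
    · · · · ·
    · · · · ·
    · · · · ·
    · · · · ·
T1:
  2·area = 4
  edge (4, 8)→(6, 6): d=(2,-2) inclusive
  edge (6, 6)→(4, 10): d=(-2,4) inclusive
  edge (4, 10)→(4, 8): d=(0,-2) inclusive
    (4,1)@(9, 3): e=[0,-6,10] → ·  [on edge]
    (3,2)@(7, 5): e=[0,-2,6] → ·  [on edge]
    (2,3)@(5, 7): e=[0,2,2] → █  [on edge]
    (3,3)@(7, 7): e=[4,-6,6] → ·
    (1,4)@(3, 9): e=[0,6,-2] → ·  [on edge]
    (2,4)@(5, 9): e=[4,-2,2] → ·
    (0,5)@(1, 11): e=[0,10,-6] → ·  [on edge]
  covered (1 px):
    · · · · ·
    · · · · ·
    · · · · ·
    · · █ · ·
    · · · · ·
    · · · · ·
    · · · · ·
    · · · · ·
    · · · · ·
T2:
  2·area = 12  (B↔C swapped to make it positive)
  edge (2, 7)→(2, 5): d=(0,-2) inclusive
  edge (2, 5)→(8, 0): d=(6,-5) inclusive
  edge (8, 0)→(2, 7): d=(-6,7) inclusive
    (3,0)@(7, 1): e=[10,1,1] → █
    (4,0)@(9, 1): e=[14,11,-13] → ·
    (2,1)@(5, 3): e=[6,3,3] → █
    (3,1)@(7, 3): e=[10,13,-11] → ·
    (1,2)@(3, 5): e=[2,5,5] → █
    (2,2)@(5, 5): e=[6,15,-9] → ·
    (1,3)@(3, 7): e=[2,17,-7] → ·
  covered (3 px):
    · · · █ ·
    · · █ · ·
    · █ · · ·
    · · · · ·
    · · · · ·
    · · · · ·
    · · · · ·
    · · · · ·
    · · · · ·

Result: [[2,0],[3,0]]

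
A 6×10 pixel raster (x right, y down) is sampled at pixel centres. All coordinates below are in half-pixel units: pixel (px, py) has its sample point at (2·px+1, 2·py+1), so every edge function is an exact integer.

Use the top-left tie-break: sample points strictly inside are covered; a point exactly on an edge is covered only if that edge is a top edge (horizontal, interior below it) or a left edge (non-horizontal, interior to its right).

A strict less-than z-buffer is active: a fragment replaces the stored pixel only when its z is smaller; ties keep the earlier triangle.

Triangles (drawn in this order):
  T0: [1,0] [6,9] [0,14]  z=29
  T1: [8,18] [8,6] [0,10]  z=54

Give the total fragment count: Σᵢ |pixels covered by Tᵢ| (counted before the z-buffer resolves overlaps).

T0:
  2·area = 79
  edge (1, 0)→(6, 9): d=(5,9) right/bottom  bias=-1
  edge (6, 9)→(0, 14): d=(-6,5) right/bottom  bias=-1
  edge (0, 14)→(1, 0): d=(1,-14) top-left  bias=+0
    (0,0)@(1, 1): e=[5,73,1] → #
    (1,0)@(3, 1): e=[-13,63,29] → ·
    (0,1)@(1, 3): e=[15,61,3] → #
    (1,1)@(3, 3): e=[-3,51,31] → ·
    (0,2)@(1, 5): e=[25,49,5] → #
    (1,2)@(3, 5): e=[7,39,33] → #
    (2,2)@(5, 5): e=[-11,29,61] → ·
    (0,3)@(1, 7): e=[35,37,7] → #
    (2,3)@(5, 7): e=[-1,17,63] → ·
    (0,4)@(1, 9): e=[45,25,9] → #
    (2,4)@(5, 9): e=[9,5,65] → #
    (3,4)@(7, 9): e=[-9,-5,93] → ·
  covered (12 px):
    # · · · · ·
    # · · · · ·
    # # · · · ·
    # # · · · ·
    # # # · · ·
    # # · · · ·
    # · · · · ·
    · · · · · ·
    · · · · · ·
    · · · · · ·
T1:
  2·area = 96  (B↔C swapped to make it positive)
  edge (8, 18)→(0, 10): d=(-8,-8) top-left  bias=+0
  edge (0, 10)→(8, 6): d=(8,-4) top-left  bias=+0
  edge (8, 6)→(8, 18): d=(0,12) right/bottom  bias=-1
    (3,3)@(7, 7): e=[80,4,12] → #
    (4,3)@(9, 7): e=[96,12,-12] → ·
    (1,4)@(3, 9): e=[32,4,60] → #
    (2,4)@(5, 9): e=[48,12,36] → #
    (4,4)@(9, 9): e=[80,28,-12] → ·
    (0,5)@(1, 11): e=[0,12,84] → #  [on edge]
    (4,5)@(9, 11): e=[64,44,-12] → ·
    (0,6)@(1, 13): e=[-16,28,84] → ·
    (1,6)@(3, 13): e=[0,36,60] → #  [on edge]
    (4,6)@(9, 13): e=[48,60,-12] → ·
    (1,7)@(3, 15): e=[-16,52,60] → ·
    (2,7)@(5, 15): e=[0,60,36] → #  [on edge]
    (3,8)@(7, 17): e=[0,84,12] → #  [on edge]
    (4,9)@(9, 19): e=[0,108,-12] → ·  [on edge]
  covered (14 px):
    · · · · · ·
    · · · · · ·
    · · · · · ·
    · · · # · ·
    · # # # · ·
    # # # # · ·
    · # # # · ·
    · · # # · ·
    · · · # · ·
    · · · · · ·

Result: 26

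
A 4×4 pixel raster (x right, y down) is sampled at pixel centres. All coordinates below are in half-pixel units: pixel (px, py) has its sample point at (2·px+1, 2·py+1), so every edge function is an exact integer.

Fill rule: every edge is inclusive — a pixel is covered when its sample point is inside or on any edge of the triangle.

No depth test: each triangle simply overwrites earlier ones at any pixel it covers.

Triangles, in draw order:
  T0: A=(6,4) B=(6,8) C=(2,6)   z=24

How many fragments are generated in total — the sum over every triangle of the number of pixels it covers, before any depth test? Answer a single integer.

T0:
  2·area = 16
  edge (6, 4)→(6, 8): d=(0,4) inclusive
  edge (6, 8)→(2, 6): d=(-4,-2) inclusive
  edge (2, 6)→(6, 4): d=(4,-2) inclusive
    (2,2)@(5, 5): e=[4,10,2] → X
    (3,2)@(7, 5): e=[-4,14,6] → .
    (2,3)@(5, 7): e=[4,2,10] → X
    (3,3)@(7, 7): e=[-4,6,14] → .
  covered (2 px):
    . . . .
    . . . .
    . . X .
    . . X .

Final: 2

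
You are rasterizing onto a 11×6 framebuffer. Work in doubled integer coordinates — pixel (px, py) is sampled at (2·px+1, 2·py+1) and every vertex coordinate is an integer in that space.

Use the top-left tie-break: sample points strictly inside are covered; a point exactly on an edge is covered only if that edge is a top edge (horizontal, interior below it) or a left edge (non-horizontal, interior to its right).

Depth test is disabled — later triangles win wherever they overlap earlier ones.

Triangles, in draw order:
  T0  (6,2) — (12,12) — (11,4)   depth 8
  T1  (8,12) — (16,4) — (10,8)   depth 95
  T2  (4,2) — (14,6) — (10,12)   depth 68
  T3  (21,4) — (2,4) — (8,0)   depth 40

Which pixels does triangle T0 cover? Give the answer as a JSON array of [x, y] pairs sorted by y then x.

T0:
  2·area = 38  (B↔C swapped to make it positive)
  edge (6, 2)→(11, 4): d=(5,2) right/bottom  bias=-1
  edge (11, 4)→(12, 12): d=(1,8) right/bottom  bias=-1
  edge (12, 12)→(6, 2): d=(-6,-10) top-left  bias=+0
    (3,1)@(7, 3): e=[3,31,4] → #
    (4,1)@(9, 3): e=[-1,15,24] → ·
    (3,2)@(7, 5): e=[13,33,-8] → ·
    (4,2)@(9, 5): e=[9,17,12] → #
    (5,2)@(11, 5): e=[5,1,32] → #
    (6,2)@(13, 5): e=[1,-15,52] → ·
    (4,3)@(9, 7): e=[19,19,0] → #  [on edge]
    (6,3)@(13, 7): e=[11,-13,40] → ·
    (4,4)@(9, 9): e=[29,21,-12] → ·
    (5,4)@(11, 9): e=[25,5,8] → #
    (6,4)@(13, 9): e=[21,-11,28] → ·
    (5,5)@(11, 11): e=[35,7,-4] → ·
  covered (6 px):
    · · · · · · · · · · ·
    · · · # · · · · · · ·
    · · · · # # · · · · ·
    · · · · # # · · · · ·
    · · · · · # · · · · ·
    · · · · · · · · · · ·
T1:
  2·area = 16  (B↔C swapped to make it positive)
  edge (8, 12)→(10, 8): d=(2,-4) top-left  bias=+0
  edge (10, 8)→(16, 4): d=(6,-4) top-left  bias=+0
  edge (16, 4)→(8, 12): d=(-8,8) right/bottom  bias=-1
    (9,0)@(19, 1): e=[22,-6,0] → ·  [on edge]
    (8,1)@(17, 3): e=[18,-2,0] → ·  [on edge]
    (7,2)@(15, 5): e=[14,2,0] → ·  [on edge]
    (6,3)@(13, 7): e=[10,6,0] → ·  [on edge]
    (5,4)@(11, 9): e=[6,10,0] → ·  [on edge]
    (4,5)@(9, 11): e=[2,14,0] → ·  [on edge]
  covered (0 px):
    · · · · · · · · · · ·
    · · · · · · · · · · ·
    · · · · · · · · · · ·
    · · · · · · · · · · ·
    · · · · · · · · · · ·
    · · · · · · · · · · ·
T2:
  2·area = 76
  edge (4, 2)→(14, 6): d=(10,4) right/bottom  bias=-1
  edge (14, 6)→(10, 12): d=(-4,6) right/bottom  bias=-1
  edge (10, 12)→(4, 2): d=(-6,-10) top-left  bias=+0
    (2,1)@(5, 3): e=[6,66,4] → #
    (3,1)@(7, 3): e=[-2,54,24] → ·
    (2,2)@(5, 5): e=[26,58,-8] → ·
    (3,2)@(7, 5): e=[18,46,12] → #
    (4,2)@(9, 5): e=[10,34,32] → #
    (5,2)@(11, 5): e=[2,22,52] → #
    (6,2)@(13, 5): e=[-6,10,72] → ·
    (3,3)@(7, 7): e=[38,38,0] → #  [on edge]
    (6,3)@(13, 7): e=[14,2,60] → #
    (7,3)@(15, 7): e=[6,-10,80] → ·
    (3,4)@(7, 9): e=[58,30,-12] → ·
    (4,4)@(9, 9): e=[50,18,8] → #
  covered (10 px):
    · · · · · · · · · · ·
    · · # · · · · · · · ·
    · · · # # # · · · · ·
    · · · # # # # · · · ·
    · · · · # # · · · · ·
    · · · · · · · · · · ·
T3:
  2·area = 76
  edge (21, 4)→(2, 4): d=(-19,0) right/bottom  bias=-1
  edge (2, 4)→(8, 0): d=(6,-4) top-left  bias=+0
  edge (8, 0)→(21, 4): d=(13,4) right/bottom  bias=-1
    (3,0)@(7, 1): e=[57,2,17] → #
    (4,0)@(9, 1): e=[57,10,9] → #
    (5,0)@(11, 1): e=[57,18,1] → #
    (6,0)@(13, 1): e=[57,26,-7] → ·
    (2,1)@(5, 3): e=[19,6,51] → #
    (6,1)@(13, 3): e=[19,38,19] → #
    (7,1)@(15, 3): e=[19,46,11] → #
    (8,1)@(17, 3): e=[19,54,3] → #
    (9,1)@(19, 3): e=[19,62,-5] → ·
    (2,2)@(5, 5): e=[-19,18,77] → ·
    (3,2)@(7, 5): e=[-19,26,69] → ·
    (4,2)@(9, 5): e=[-19,34,61] → ·
  covered (10 px):
    · · · # # # · · · · ·
    · · # # # # # # # · ·
    · · · · · · · · · · ·
    · · · · · · · · · · ·
    · · · · · · · · · · ·
    · · · · · · · · · · ·

Result: [[3,1],[4,2],[5,2],[4,3],[5,3],[5,4]]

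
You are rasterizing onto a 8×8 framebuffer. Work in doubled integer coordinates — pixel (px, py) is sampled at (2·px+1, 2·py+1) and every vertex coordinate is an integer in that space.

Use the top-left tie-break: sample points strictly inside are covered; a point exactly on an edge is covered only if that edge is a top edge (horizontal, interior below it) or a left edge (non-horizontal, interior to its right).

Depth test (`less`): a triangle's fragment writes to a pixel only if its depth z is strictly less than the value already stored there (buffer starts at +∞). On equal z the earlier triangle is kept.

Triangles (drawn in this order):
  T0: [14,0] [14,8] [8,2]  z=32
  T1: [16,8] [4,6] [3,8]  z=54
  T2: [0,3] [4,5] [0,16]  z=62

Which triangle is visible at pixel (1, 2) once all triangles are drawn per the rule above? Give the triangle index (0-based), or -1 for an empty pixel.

T0:
  2·area = 48
  edge (14, 0)→(14, 8): d=(0,8) right/bottom  bias=-1
  edge (14, 8)→(8, 2): d=(-6,-6) top-left  bias=+0
  edge (8, 2)→(14, 0): d=(6,-2) top-left  bias=+0
    (3,0)@(7, 1): e=[56,0,-8] → ·  [on edge]
    (5,0)@(11, 1): e=[24,24,0] → #  [on edge]
    (6,0)@(13, 1): e=[8,36,4] → #
    (7,0)@(15, 1): e=[-8,48,8] → ·
    (2,1)@(5, 3): e=[72,-24,0] → ·  [on edge]
    (4,1)@(9, 3): e=[40,0,8] → #  [on edge]
    (7,1)@(15, 3): e=[-8,36,20] → ·
    (4,2)@(9, 5): e=[40,-12,20] → ·
    (5,2)@(11, 5): e=[24,0,24] → #  [on edge]
    (7,2)@(15, 5): e=[-8,24,32] → ·
    (5,3)@(11, 7): e=[24,-12,36] → ·
    (6,3)@(13, 7): e=[8,0,40] → #  [on edge]
    (7,4)@(15, 9): e=[-8,0,56] → ·  [on edge]
  covered (8 px):
    · · · · · # # ·
    · · · · # # # ·
    · · · · · # # ·
    · · · · · · # ·
    · · · · · · · ·
    · · · · · · · ·
    · · · · · · · ·
    · · · · · · · ·
T1:
  2·area = 26  (B↔C swapped to make it positive)
  edge (16, 8)→(3, 8): d=(-13,0) right/bottom  bias=-1
  edge (3, 8)→(4, 6): d=(1,-2) top-left  bias=+0
  edge (4, 6)→(16, 8): d=(12,2) right/bottom  bias=-1
    (2,3)@(5, 7): e=[13,3,10] → #
    (3,3)@(7, 7): e=[13,7,6] → #
    (4,3)@(9, 7): e=[13,11,2] → #
    (5,3)@(11, 7): e=[13,15,-2] → ·
    (2,4)@(5, 9): e=[-13,5,34] → ·
    (3,4)@(7, 9): e=[-13,9,30] → ·
    (4,4)@(9, 9): e=[-13,13,26] → ·
  covered (3 px):
    · · · · · · · ·
    · · · · · · · ·
    · · · · · · · ·
    · · # # # · · ·
    · · · · · · · ·
    · · · · · · · ·
    · · · · · · · ·
    · · · · · · · ·
T2:
  2·area = 52
  edge (0, 3)→(4, 5): d=(4,2) right/bottom  bias=-1
  edge (4, 5)→(0, 16): d=(-4,11) right/bottom  bias=-1
  edge (0, 16)→(0, 3): d=(0,-13) top-left  bias=+0
    (0,2)@(1, 5): e=[6,33,13] → #
    (1,2)@(3, 5): e=[2,11,39] → #
    (2,2)@(5, 5): e=[-2,-11,65] → ·
    (0,3)@(1, 7): e=[14,25,13] → #
    (2,3)@(5, 7): e=[6,-19,65] → ·
    (0,4)@(1, 9): e=[22,17,13] → #
    (1,4)@(3, 9): e=[18,-5,39] → ·
    (0,5)@(1, 11): e=[30,9,13] → #
    (1,5)@(3, 11): e=[26,-13,39] → ·
    (0,6)@(1, 13): e=[38,1,13] → #
    (1,6)@(3, 13): e=[34,-21,39] → ·
    (0,7)@(1, 15): e=[46,-7,13] → ·
  covered (7 px):
    · · · · · · · ·
    · · · · · · · ·
    # # · · · · · ·
    # # · · · · · ·
    # · · · · · · ·
    # · · · · · · ·
    # · · · · · · ·
    · · · · · · · ·

Z-buffer (winner per pixel, '.' = empty):
  . . . . . 0 0 .
  . . . . 0 0 0 .
  2 2 . . . 0 0 .
  2 2 1 1 1 . 0 .
  2 . . . . . . .
  2 . . . . . . .
  2 . . . . . . .
  . . . . . . . .

Result: 2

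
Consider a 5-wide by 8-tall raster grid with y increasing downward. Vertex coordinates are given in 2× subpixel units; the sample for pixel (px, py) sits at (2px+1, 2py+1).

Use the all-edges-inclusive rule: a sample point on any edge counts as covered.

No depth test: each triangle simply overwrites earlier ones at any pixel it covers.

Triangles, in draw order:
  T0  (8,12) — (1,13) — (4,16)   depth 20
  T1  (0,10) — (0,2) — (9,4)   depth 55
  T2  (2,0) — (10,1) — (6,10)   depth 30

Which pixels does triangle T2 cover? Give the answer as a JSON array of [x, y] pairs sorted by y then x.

T0:
  2·area = 24  (B↔C swapped to make it positive)
  edge (8, 12)→(4, 16): d=(-4,4) inclusive
  edge (4, 16)→(1, 13): d=(-3,-3) inclusive
  edge (1, 13)→(8, 12): d=(7,-1) inclusive
    (4,5)@(9, 11): e=[0,30,-6] → ·  [on edge]
    (0,6)@(1, 13): e=[24,0,0] → #  [on edge]
    (1,6)@(3, 13): e=[16,6,2] → #
    (2,6)@(5, 13): e=[8,12,4] → #
    (3,6)@(7, 13): e=[0,18,6] → #  [on edge]
    (4,6)@(9, 13): e=[-8,24,8] → ·
    (0,7)@(1, 15): e=[16,-6,14] → ·
    (1,7)@(3, 15): e=[8,0,16] → #  [on edge]
    (2,7)@(5, 15): e=[0,6,18] → #  [on edge]
    (3,7)@(7, 15): e=[-8,12,20] → ·
  covered (6 px):
    · · · · ·
    · · · · ·
    · · · · ·
    · · · · ·
    · · · · ·
    · · · · ·
    # # # # ·
    · # # · ·
T1:
  2·area = 72
  edge (0, 10)→(0, 2): d=(0,-8) inclusive
  edge (0, 2)→(9, 4): d=(9,2) inclusive
  edge (9, 4)→(0, 10): d=(-9,6) inclusive
    (0,1)@(1, 3): e=[8,7,57] → #
    (1,1)@(3, 3): e=[24,3,45] → #
    (2,1)@(5, 3): e=[40,-1,33] → ·
    (0,2)@(1, 5): e=[8,25,39] → #
    (2,2)@(5, 5): e=[40,17,15] → #
    (3,2)@(7, 5): e=[56,13,3] → #
    (4,2)@(9, 5): e=[72,9,-9] → ·
    (0,3)@(1, 7): e=[8,43,21] → #
    (2,3)@(5, 7): e=[40,35,-3] → ·
    (3,3)@(7, 7): e=[56,31,-15] → ·
    (0,4)@(1, 9): e=[8,61,3] → #
    (1,4)@(3, 9): e=[24,57,-9] → ·
  covered (9 px):
    · · · · ·
    # # · · ·
    # # # # ·
    # # · · ·
    # · · · ·
    · · · · ·
    · · · · ·
    · · · · ·
T2:
  2·area = 76
  edge (2, 0)→(10, 1): d=(8,1) inclusive
  edge (10, 1)→(6, 10): d=(-4,9) inclusive
  edge (6, 10)→(2, 0): d=(-4,-10) inclusive
    (1,0)@(3, 1): e=[7,63,6] → #
    (2,0)@(5, 1): e=[5,45,26] → #
    (3,0)@(7, 1): e=[3,27,46] → #
    (4,0)@(9, 1): e=[1,9,66] → #
    (1,1)@(3, 3): e=[23,55,-2] → ·
    (2,1)@(5, 3): e=[21,37,18] → #
    (2,2)@(5, 5): e=[37,29,10] → #
    (4,2)@(9, 5): e=[33,-7,50] → ·
    (2,3)@(5, 7): e=[53,21,2] → #
    (4,3)@(9, 7): e=[49,-15,42] → ·
    (2,4)@(5, 9): e=[69,13,-6] → ·
    (3,4)@(7, 9): e=[67,-5,14] → ·
  covered (11 px):
    · # # # #
    · · # # #
    · · # # ·
    · · # # ·
    · · · · ·
    · · · · ·
    · · · · ·
    · · · · ·

Answer: [[1,0],[2,0],[3,0],[4,0],[2,1],[3,1],[4,1],[2,2],[3,2],[2,3],[3,3]]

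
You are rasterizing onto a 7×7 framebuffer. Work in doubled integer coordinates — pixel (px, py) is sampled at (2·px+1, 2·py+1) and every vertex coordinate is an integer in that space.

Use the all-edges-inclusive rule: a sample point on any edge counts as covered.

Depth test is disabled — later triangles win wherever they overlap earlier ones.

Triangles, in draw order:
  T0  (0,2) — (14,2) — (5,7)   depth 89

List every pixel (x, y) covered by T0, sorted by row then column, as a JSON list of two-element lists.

T0:
  2·area = 70
  edge (0, 2)→(14, 2): d=(14,0) inclusive
  edge (14, 2)→(5, 7): d=(-9,5) inclusive
  edge (5, 7)→(0, 2): d=(-5,-5) inclusive
    (0,1)@(1, 3): e=[14,56,0] → █  [on edge]
    (1,1)@(3, 3): e=[14,46,10] → █
    (2,1)@(5, 3): e=[14,36,20] → █
    (3,1)@(7, 3): e=[14,26,30] → █
    (4,1)@(9, 3): e=[14,16,40] → █
    (5,1)@(11, 3): e=[14,6,50] → █
    (6,1)@(13, 3): e=[14,-4,60] → ·
    (0,2)@(1, 5): e=[42,38,-10] → ·
    (1,2)@(3, 5): e=[42,28,0] → █  [on edge]
    (4,2)@(9, 5): e=[42,-2,30] → ·
    (5,2)@(11, 5): e=[42,-12,40] → ·
    (1,3)@(3, 7): e=[70,10,-10] → ·
    (2,3)@(5, 7): e=[70,0,0] → █  [on edge]
    (3,4)@(7, 9): e=[98,-28,0] → ·  [on edge]
    (4,5)@(9, 11): e=[126,-56,0] → ·  [on edge]
    (5,6)@(11, 13): e=[154,-84,0] → ·  [on edge]
  covered (10 px):
    · · · · · · ·
    █ █ █ █ █ █ ·
    · █ █ █ · · ·
    · · █ · · · ·
    · · · · · · ·
    · · · · · · ·
    · · · · · · ·

Answer: [[0,1],[1,1],[2,1],[3,1],[4,1],[5,1],[1,2],[2,2],[3,2],[2,3]]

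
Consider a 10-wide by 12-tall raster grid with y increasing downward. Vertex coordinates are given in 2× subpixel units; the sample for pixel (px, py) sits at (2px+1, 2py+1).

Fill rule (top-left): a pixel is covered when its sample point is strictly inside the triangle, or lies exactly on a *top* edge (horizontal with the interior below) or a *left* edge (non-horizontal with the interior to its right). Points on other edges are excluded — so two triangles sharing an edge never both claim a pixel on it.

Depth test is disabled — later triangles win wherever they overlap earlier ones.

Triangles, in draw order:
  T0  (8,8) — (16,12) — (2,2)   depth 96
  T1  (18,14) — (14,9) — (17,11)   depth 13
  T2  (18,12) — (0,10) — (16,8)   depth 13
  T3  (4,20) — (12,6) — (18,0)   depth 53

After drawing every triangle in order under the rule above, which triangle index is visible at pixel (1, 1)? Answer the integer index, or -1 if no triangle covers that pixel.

T0:
  2·area = 24  (B↔C swapped to make it positive)
  edge (8, 8)→(2, 2): d=(-6,-6) top-left  bias=+0
  edge (2, 2)→(16, 12): d=(14,10) right/bottom  bias=-1
  edge (16, 12)→(8, 8): d=(-8,-4) top-left  bias=+0
    (0,0)@(1, 1): e=[0,-4,28] → .  [on edge]
    (1,1)@(3, 3): e=[0,4,20] → X  [on edge]
    (2,1)@(5, 3): e=[12,-16,28] → .
    (1,2)@(3, 5): e=[-12,32,4] → .
    (2,2)@(5, 5): e=[0,12,12] → X  [on edge]
    (3,2)@(7, 5): e=[12,-8,20] → .
    (2,3)@(5, 7): e=[-12,40,-4] → .
    (3,3)@(7, 7): e=[0,20,4] → X  [on edge]
    (4,3)@(9, 7): e=[12,0,12] → .  [on edge]
    (3,4)@(7, 9): e=[-12,48,-12] → .
    (4,4)@(9, 9): e=[0,28,-4] → .  [on edge]
    (5,4)@(11, 9): e=[12,8,4] → X
    (5,5)@(11, 11): e=[0,36,-12] → .  [on edge]
    (6,6)@(13, 13): e=[0,44,-20] → .  [on edge]
    (7,7)@(15, 15): e=[0,52,-28] → .  [on edge]
    (8,8)@(17, 17): e=[0,60,-36] → .  [on edge]
    (9,9)@(19, 19): e=[0,68,-44] → .  [on edge]
  covered (4 px):
    . . . . . . . . . .
    . X . . . . . . . .
    . . X . . . . . . .
    . . . X . . . . . .
    . . . . . X . . . .
    . . . . . . . . . .
    . . . . . . . . . .
    . . . . . . . . . .
    . . . . . . . . . .
    . . . . . . . . . .
    . . . . . . . . . .
    . . . . . . . . . .
T1:
  2·area = 7
  edge (18, 14)→(14, 9): d=(-4,-5) top-left  bias=+0
  edge (14, 9)→(17, 11): d=(3,2) right/bottom  bias=-1
  edge (17, 11)→(18, 14): d=(1,3) right/bottom  bias=-1
    (2,1)@(5, 3): e=[-21,0,28] → .  [on edge]
    (7,2)@(15, 5): e=[21,-14,0] → .  [on edge]
    (5,3)@(11, 7): e=[-7,0,14] → .  [on edge]
    (8,5)@(17, 11): e=[7,0,0] → .  [on edge]
    (9,8)@(19, 17): e=[-7,14,0] → .  [on edge]
  covered (0 px):
    . . . . . . . . . .
    . . . . . . . . . .
    . . . . . . . . . .
    . . . . . . . . . .
    . . . . . . . . . .
    . . . . . . . . . .
    . . . . . . . . . .
    . . . . . . . . . .
    . . . . . . . . . .
    . . . . . . . . . .
    . . . . . . . . . .
    . . . . . . . . . .
T2:
  2·area = 68
  edge (18, 12)→(0, 10): d=(-18,-2) top-left  bias=+0
  edge (0, 10)→(16, 8): d=(16,-2) top-left  bias=+0
  edge (16, 8)→(18, 12): d=(2,4) right/bottom  bias=-1
    (4,4)@(9, 9): e=[36,2,30] → X
    (5,4)@(11, 9): e=[40,6,22] → X
    (6,4)@(13, 9): e=[44,10,14] → X
    (7,4)@(15, 9): e=[48,14,6] → X
    (8,4)@(17, 9): e=[52,18,-2] → .
    (4,5)@(9, 11): e=[0,34,34] → X  [on edge]
    (8,5)@(17, 11): e=[16,50,2] → X
    (9,5)@(19, 11): e=[20,54,-6] → .
    (4,6)@(9, 13): e=[-36,66,38] → .
    (5,6)@(11, 13): e=[-32,70,30] → .
    (6,6)@(13, 13): e=[-28,74,22] → .
    (7,6)@(15, 13): e=[-24,78,14] → .
  covered (9 px):
    . . . . . . . . . .
    . . . . . . . . . .
    . . . . . . . . . .
    . . . . . . . . . .
    . . . . X X X X . .
    . . . . X X X X X .
    . . . . . . . . . .
    . . . . . . . . . .
    . . . . . . . . . .
    . . . . . . . . . .
    . . . . . . . . . .
    . . . . . . . . . .
T3:
  2·area = 36
  edge (4, 20)→(12, 6): d=(8,-14) top-left  bias=+0
  edge (12, 6)→(18, 0): d=(6,-6) top-left  bias=+0
  edge (18, 0)→(4, 20): d=(-14,20) right/bottom  bias=-1
    (8,0)@(17, 1): e=[30,0,6] → X  [on edge]
    (9,0)@(19, 1): e=[58,12,-34] → .
    (7,1)@(15, 3): e=[18,0,18] → X  [on edge]
    (8,1)@(17, 3): e=[46,12,-22] → .
    (6,2)@(13, 5): e=[6,0,30] → X  [on edge]
    (7,2)@(15, 5): e=[34,12,-10] → .
    (5,3)@(11, 7): e=[-6,0,42] → .  [on edge]
    (6,3)@(13, 7): e=[22,12,2] → X
    (7,3)@(15, 7): e=[50,24,-38] → .
    (4,4)@(9, 9): e=[-18,0,54] → .  [on edge]
    (5,4)@(11, 9): e=[10,12,14] → X
    (6,4)@(13, 9): e=[38,24,-26] → .
    (3,5)@(7, 11): e=[-30,0,66] → .  [on edge]
    (2,6)@(5, 13): e=[-42,0,78] → .  [on edge]
    (1,7)@(3, 15): e=[-54,0,90] → .  [on edge]
    (0,8)@(1, 17): e=[-66,0,102] → .  [on edge]
  covered (6 px):
    . . . . . . . . X .
    . . . . . . . X . .
    . . . . . . X . . .
    . . . . . . X . . .
    . . . . . X . . . .
    . . . . . . . . . .
    . . . . . . . . . .
    . . . X . . . . . .
    . . . . . . . . . .
    . . . . . . . . . .
    . . . . . . . . . .
    . . . . . . . . . .

Z-buffer (winner per pixel, '.' = empty):
  . . . . . . . . 3 .
  . 0 . . . . . 3 . .
  . . 0 . . . 3 . . .
  . . . 0 . . 3 . . .
  . . . . 2 3 2 2 . .
  . . . . 2 2 2 2 2 .
  . . . . . . . . . .
  . . . 3 . . . . . .
  . . . . . . . . . .
  . . . . . . . . . .
  . . . . . . . . . .
  . . . . . . . . . .

Final: 0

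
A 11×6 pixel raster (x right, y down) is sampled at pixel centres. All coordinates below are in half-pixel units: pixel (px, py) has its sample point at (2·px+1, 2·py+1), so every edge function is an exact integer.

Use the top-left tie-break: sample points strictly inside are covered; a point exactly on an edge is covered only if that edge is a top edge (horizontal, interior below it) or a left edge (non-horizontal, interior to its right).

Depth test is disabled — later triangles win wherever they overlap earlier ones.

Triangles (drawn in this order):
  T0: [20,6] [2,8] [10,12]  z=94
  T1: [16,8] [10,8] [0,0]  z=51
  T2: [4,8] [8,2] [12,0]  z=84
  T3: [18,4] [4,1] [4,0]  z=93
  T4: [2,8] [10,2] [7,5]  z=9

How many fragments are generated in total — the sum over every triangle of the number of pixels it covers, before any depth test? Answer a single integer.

T0:
  2·area = 88  (B↔C swapped to make it positive)
  edge (20, 6)→(10, 12): d=(-10,6) right/bottom  bias=-1
  edge (10, 12)→(2, 8): d=(-8,-4) top-left  bias=+0
  edge (2, 8)→(20, 6): d=(18,-2) top-left  bias=+0
    (5,3)@(11, 7): e=[44,44,0] → █  [on edge]
    (6,3)@(13, 7): e=[32,52,4] → █
    (7,3)@(15, 7): e=[20,60,8] → █
    (8,3)@(17, 7): e=[8,68,12] → █
    (9,3)@(19, 7): e=[-4,76,16] → ·
    (2,4)@(5, 9): e=[60,4,24] → █
    (3,4)@(7, 9): e=[48,12,28] → █
    (4,4)@(9, 9): e=[36,20,32] → █
    (7,4)@(15, 9): e=[0,44,44] → ·  [on edge]
    (8,4)@(17, 9): e=[-12,52,48] → ·
    (2,5)@(5, 11): e=[40,-12,60] → ·
    (3,5)@(7, 11): e=[28,-4,64] → ·
  covered (11 px):
    · · · · · · · · · · ·
    · · · · · · · · · · ·
    · · · · · · · · · · ·
    · · · · · █ █ █ █ · ·
    · · █ █ █ █ █ · · · ·
    · · · · █ █ · · · · ·
T1:
  2·area = 48
  edge (16, 8)→(10, 8): d=(-6,0) right/bottom  bias=-1
  edge (10, 8)→(0, 0): d=(-10,-8) top-left  bias=+0
  edge (0, 0)→(16, 8): d=(16,8) right/bottom  bias=-1
    (2,1)@(5, 3): e=[30,10,8] → █
    (3,1)@(7, 3): e=[30,26,-8] → ·
    (2,2)@(5, 5): e=[18,-10,40] → ·
    (3,2)@(7, 5): e=[18,6,24] → █
    (4,2)@(9, 5): e=[18,22,8] → █
    (5,2)@(11, 5): e=[18,38,-8] → ·
    (3,3)@(7, 7): e=[6,-14,56] → ·
    (4,3)@(9, 7): e=[6,2,40] → █
    (5,3)@(11, 7): e=[6,18,24] → █
    (6,3)@(13, 7): e=[6,34,8] → █
    (7,3)@(15, 7): e=[6,50,-8] → ·
    (4,4)@(9, 9): e=[-6,-18,72] → ·
  covered (6 px):
    · · · · · · · · · · ·
    · · █ · · · · · · · ·
    · · · █ █ · · · · · ·
    · · · · █ █ █ · · · ·
    · · · · · · · · · · ·
    · · · · · · · · · · ·
T2:
  2·area = 16
  edge (4, 8)→(8, 2): d=(4,-6) top-left  bias=+0
  edge (8, 2)→(12, 0): d=(4,-2) top-left  bias=+0
  edge (12, 0)→(4, 8): d=(-8,8) right/bottom  bias=-1
    (5,0)@(11, 1): e=[14,2,0] → ·  [on edge]
    (4,1)@(9, 3): e=[10,6,0] → ·  [on edge]
    (3,2)@(7, 5): e=[6,10,0] → ·  [on edge]
    (2,3)@(5, 7): e=[2,14,0] → ·  [on edge]
    (1,4)@(3, 9): e=[-2,18,0] → ·  [on edge]
    (0,5)@(1, 11): e=[-6,22,0] → ·  [on edge]
  covered (0 px):
    · · · · · · · · · · ·
    · · · · · · · · · · ·
    · · · · · · · · · · ·
    · · · · · · · · · · ·
    · · · · · · · · · · ·
    · · · · · · · · · · ·
T3:
  2·area = 14
  edge (18, 4)→(4, 1): d=(-14,-3) top-left  bias=+0
  edge (4, 1)→(4, 0): d=(0,-1) top-left  bias=+0
  edge (4, 0)→(18, 4): d=(14,4) right/bottom  bias=-1
    (2,0)@(5, 1): e=[3,1,10] → █
    (3,0)@(7, 1): e=[9,3,2] → █
    (4,0)@(9, 1): e=[15,5,-6] → ·
    (2,1)@(5, 3): e=[-25,1,38] → ·
    (3,1)@(7, 3): e=[-19,3,30] → ·
  covered (2 px):
    · · █ █ · · · · · · ·
    · · · · · · · · · · ·
    · · · · · · · · · · ·
    · · · · · · · · · · ·
    · · · · · · · · · · ·
    · · · · · · · · · · ·
T4:
  2·area = 6
  edge (2, 8)→(10, 2): d=(8,-6) top-left  bias=+0
  edge (10, 2)→(7, 5): d=(-3,3) right/bottom  bias=-1
  edge (7, 5)→(2, 8): d=(-5,3) right/bottom  bias=-1
    (5,0)@(11, 1): e=[-2,0,8] → ·  [on edge]
    (4,1)@(9, 3): e=[2,0,4] → ·  [on edge]
    (3,2)@(7, 5): e=[6,0,0] → ·  [on edge]
    (2,3)@(5, 7): e=[10,0,-4] → ·  [on edge]
    (1,4)@(3, 9): e=[14,0,-8] → ·  [on edge]
    (0,5)@(1, 11): e=[18,0,-12] → ·  [on edge]
  covered (0 px):
    · · · · · · · · · · ·
    · · · · · · · · · · ·
    · · · · · · · · · · ·
    · · · · · · · · · · ·
    · · · · · · · · · · ·
    · · · · · · · · · · ·

Result: 19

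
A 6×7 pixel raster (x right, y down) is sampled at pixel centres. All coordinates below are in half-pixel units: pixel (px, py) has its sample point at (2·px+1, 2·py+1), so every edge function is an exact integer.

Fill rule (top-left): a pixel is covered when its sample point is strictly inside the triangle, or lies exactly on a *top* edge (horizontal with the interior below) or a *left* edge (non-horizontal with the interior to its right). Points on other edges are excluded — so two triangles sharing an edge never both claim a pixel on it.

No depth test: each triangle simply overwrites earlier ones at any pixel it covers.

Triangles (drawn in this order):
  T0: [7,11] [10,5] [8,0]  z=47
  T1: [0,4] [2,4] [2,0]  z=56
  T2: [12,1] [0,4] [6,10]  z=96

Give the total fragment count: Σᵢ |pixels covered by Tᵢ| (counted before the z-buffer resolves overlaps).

T0:
  2·area = 27  (B↔C swapped to make it positive)
  edge (7, 11)→(8, 0): d=(1,-11) top-left  bias=+0
  edge (8, 0)→(10, 5): d=(2,5) right/bottom  bias=-1
  edge (10, 5)→(7, 11): d=(-3,6) right/bottom  bias=-1
    (4,1)@(9, 3): e=[14,1,12] → █
    (5,1)@(11, 3): e=[36,-9,0] → ·  [on edge]
    (4,2)@(9, 5): e=[16,5,6] → █
    (5,2)@(11, 5): e=[38,-5,-6] → ·
    (4,3)@(9, 7): e=[18,9,0] → ·  [on edge]
    (3,5)@(7, 11): e=[0,27,0] → ·  [on edge]
  covered (2 px):
    · · · · · ·
    · · · · █ ·
    · · · · █ ·
    · · · · · ·
    · · · · · ·
    · · · · · ·
    · · · · · ·
T1:
  2·area = 8  (B↔C swapped to make it positive)
  edge (0, 4)→(2, 0): d=(2,-4) top-left  bias=+0
  edge (2, 0)→(2, 4): d=(0,4) right/bottom  bias=-1
  edge (2, 4)→(0, 4): d=(-2,0) right/bottom  bias=-1
    (0,1)@(1, 3): e=[2,4,2] → █
    (1,1)@(3, 3): e=[10,-4,2] → ·
    (0,2)@(1, 5): e=[6,4,-2] → ·
  covered (1 px):
    · · · · · ·
    █ · · · · ·
    · · · · · ·
    · · · · · ·
    · · · · · ·
    · · · · · ·
    · · · · · ·
T2:
  2·area = 90  (B↔C swapped to make it positive)
  edge (12, 1)→(6, 10): d=(-6,9) right/bottom  bias=-1
  edge (6, 10)→(0, 4): d=(-6,-6) top-left  bias=+0
  edge (0, 4)→(12, 1): d=(12,-3) top-left  bias=+0
    (2,1)@(5, 3): e=[51,36,3] → █
    (3,1)@(7, 3): e=[33,48,9] → █
    (4,1)@(9, 3): e=[15,60,15] → █
    (5,1)@(11, 3): e=[-3,72,21] → ·
    (0,2)@(1, 5): e=[75,0,15] → █  [on edge]
    (1,2)@(3, 5): e=[57,12,21] → █
    (5,2)@(11, 5): e=[-15,60,45] → ·
    (0,3)@(1, 7): e=[63,-12,39] → ·
    (1,3)@(3, 7): e=[45,0,45] → █  [on edge]
    (4,3)@(9, 7): e=[-9,36,63] → ·
    (1,4)@(3, 9): e=[33,-12,69] → ·
    (2,4)@(5, 9): e=[15,0,75] → █  [on edge]
    (3,5)@(7, 11): e=[-15,0,105] → ·  [on edge]
    (4,6)@(9, 13): e=[-45,0,135] → ·  [on edge]
  covered (12 px):
    · · · · · ·
    · · █ █ █ ·
    █ █ █ █ █ ·
    · █ █ █ · ·
    · · █ · · ·
    · · · · · ·
    · · · · · ·

Final: 15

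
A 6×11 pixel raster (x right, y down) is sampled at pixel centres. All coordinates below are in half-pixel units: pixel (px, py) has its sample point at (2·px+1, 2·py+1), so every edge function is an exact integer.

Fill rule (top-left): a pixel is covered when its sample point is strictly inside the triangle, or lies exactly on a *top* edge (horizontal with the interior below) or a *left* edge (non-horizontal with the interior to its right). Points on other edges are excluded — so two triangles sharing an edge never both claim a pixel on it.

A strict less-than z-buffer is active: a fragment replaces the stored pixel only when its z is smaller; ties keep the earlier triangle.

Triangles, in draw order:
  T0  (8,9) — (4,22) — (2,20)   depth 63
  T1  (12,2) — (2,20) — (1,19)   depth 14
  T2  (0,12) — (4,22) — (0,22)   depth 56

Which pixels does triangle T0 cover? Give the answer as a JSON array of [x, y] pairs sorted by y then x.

T0:
  2·area = 34
  edge (8, 9)→(4, 22): d=(-4,13) right/bottom  bias=-1
  edge (4, 22)→(2, 20): d=(-2,-2) top-left  bias=+0
  edge (2, 20)→(8, 9): d=(6,-11) top-left  bias=+0
    (3,5)@(7, 11): e=[5,28,1] → X
    (4,5)@(9, 11): e=[-21,32,23] → .
    (3,6)@(7, 13): e=[-3,24,13] → .
    (2,7)@(5, 15): e=[15,16,3] → X
    (3,7)@(7, 15): e=[-11,20,25] → .
    (2,8)@(5, 17): e=[7,12,15] → X
    (3,8)@(7, 17): e=[-19,16,37] → .
    (0,9)@(1, 19): e=[51,0,-17] → .  [on edge]
    (1,9)@(3, 19): e=[25,4,5] → X
    (2,9)@(5, 19): e=[-1,8,27] → .
    (1,10)@(3, 21): e=[17,0,17] → X  [on edge]
    (2,10)@(5, 21): e=[-9,4,39] → .
  covered (5 px):
    . . . . . .
    . . . . . .
    . . . . . .
    . . . . . .
    . . . . . .
    . . . X . .
    . . . . . .
    . . X . . .
    . . X . . .
    . X . . . .
    . X . . . .
T1:
  2·area = 28
  edge (12, 2)→(2, 20): d=(-10,18) right/bottom  bias=-1
  edge (2, 20)→(1, 19): d=(-1,-1) top-left  bias=+0
  edge (1, 19)→(12, 2): d=(11,-17) top-left  bias=+0
    (4,3)@(9, 7): e=[4,20,4] → X
    (5,3)@(11, 7): e=[-32,22,38] → .
    (4,4)@(9, 9): e=[-16,18,26] → .
    (3,5)@(7, 11): e=[0,14,14] → .  [on edge]
    (2,6)@(5, 13): e=[16,10,2] → X
    (3,6)@(7, 13): e=[-20,12,36] → .
    (2,7)@(5, 15): e=[-4,8,24] → .
    (1,8)@(3, 17): e=[12,4,12] → X
    (2,8)@(5, 17): e=[-24,6,46] → .
    (0,9)@(1, 19): e=[28,0,0] → X  [on edge]
    (1,9)@(3, 19): e=[-8,2,34] → .
    (0,10)@(1, 21): e=[8,-2,22] → .
    (1,10)@(3, 21): e=[-28,0,56] → .  [on edge]
  covered (4 px):
    . . . . . .
    . . . . . .
    . . . . . .
    . . . . X .
    . . . . . .
    . . . . . .
    . . X . . .
    . . . . . .
    . X . . . .
    X . . . . .
    . . . . . .
T2:
  2·area = 40
  edge (0, 12)→(4, 22): d=(4,10) right/bottom  bias=-1
  edge (4, 22)→(0, 22): d=(-4,0) right/bottom  bias=-1
  edge (0, 22)→(0, 12): d=(0,-10) top-left  bias=+0
    (0,7)@(1, 15): e=[2,28,10] → X
    (1,7)@(3, 15): e=[-18,28,30] → .
    (0,8)@(1, 17): e=[10,20,10] → X
    (1,8)@(3, 17): e=[-10,20,30] → .
    (0,9)@(1, 19): e=[18,12,10] → X
    (1,9)@(3, 19): e=[-2,12,30] → .
    (0,10)@(1, 21): e=[26,4,10] → X
    (1,10)@(3, 21): e=[6,4,30] → X
    (2,10)@(5, 21): e=[-14,4,50] → .
  covered (5 px):
    . . . . . .
    . . . . . .
    . . . . . .
    . . . . . .
    . . . . . .
    . . . . . .
    . . . . . .
    X . . . . .
    X . . . . .
    X . . . . .
    X X . . . .

Answer: [[3,5],[2,7],[2,8],[1,9],[1,10]]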